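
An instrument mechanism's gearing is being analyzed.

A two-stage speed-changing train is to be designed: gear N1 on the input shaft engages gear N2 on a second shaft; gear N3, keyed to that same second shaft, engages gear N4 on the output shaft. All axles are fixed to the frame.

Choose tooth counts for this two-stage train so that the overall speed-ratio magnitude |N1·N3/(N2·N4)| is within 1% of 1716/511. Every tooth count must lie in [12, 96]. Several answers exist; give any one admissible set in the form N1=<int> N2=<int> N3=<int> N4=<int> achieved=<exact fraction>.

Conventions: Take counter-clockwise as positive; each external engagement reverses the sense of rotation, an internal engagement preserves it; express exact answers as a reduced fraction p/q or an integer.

N1=39 N2=14 N3=88 N4=73 achieved=1716/511

2-stage fixed-axis compound train for ratio 1716/511
target = 1716/511 in lowest terms: an exact hit needs N1·N3 = k·1716 and N2·N4 = k·511 for one integer k, every count in [12, 96]; additionally prefer no 1:1 stage (N1 ≠ N2, N3 ≠ N4)
k = 1: no 1:1-free in-range split of k·1716 and k·511 into factor pairs; take k = 2
k = 2: N1·N3 = 3432 = 39·88, N2·N4 = 1022 = 14·73
achieved = 39·88/(14·73) = 1716/511; |achieved − target| = 0 ≤ 429/12775 ✓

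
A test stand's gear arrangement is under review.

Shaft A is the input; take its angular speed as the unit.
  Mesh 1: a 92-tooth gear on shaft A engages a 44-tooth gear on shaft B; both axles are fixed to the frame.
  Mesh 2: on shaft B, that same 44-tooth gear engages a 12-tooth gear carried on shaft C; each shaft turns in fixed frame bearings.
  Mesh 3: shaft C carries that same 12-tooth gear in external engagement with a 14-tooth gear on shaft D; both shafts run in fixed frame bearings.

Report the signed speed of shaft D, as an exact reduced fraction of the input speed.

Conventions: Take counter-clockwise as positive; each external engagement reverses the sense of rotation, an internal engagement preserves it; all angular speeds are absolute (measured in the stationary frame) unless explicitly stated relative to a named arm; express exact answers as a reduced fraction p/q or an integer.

-46/7

3-mesh fixed-axis compound train (all bearings frame-fixed)
mesh 1 [92T→44T]: |ω|/ω_in = 1×92/44 = 23/11, sense flips to −
mesh 2 [44T→12T]: |ω|/ω_in = (23/11)×44/12 = 23/3, sense flips to +
mesh 3 [12T→14T]: |ω|/ω_in = (23/3)×12/14 = 46/7, sense flips to −
signed output speed (× input speed) = -46/7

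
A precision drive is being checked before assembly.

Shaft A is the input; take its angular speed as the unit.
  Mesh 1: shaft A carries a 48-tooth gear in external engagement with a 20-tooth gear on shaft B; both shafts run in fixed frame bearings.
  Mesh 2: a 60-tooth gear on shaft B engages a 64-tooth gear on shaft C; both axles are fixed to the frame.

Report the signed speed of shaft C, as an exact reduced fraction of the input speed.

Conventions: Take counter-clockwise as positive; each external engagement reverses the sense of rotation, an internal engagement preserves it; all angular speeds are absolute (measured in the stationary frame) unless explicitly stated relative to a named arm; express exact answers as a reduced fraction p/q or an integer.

2-mesh fixed-axis compound train (all bearings frame-fixed)
mesh 1 [48T→20T]: |ω|/ω_in = 1×48/20 = 12/5, sense flips to −
mesh 2 [60T→64T]: |ω|/ω_in = (12/5)×60/64 = 9/4, sense flips to +
signed output speed (× input speed) = 9/4

9/4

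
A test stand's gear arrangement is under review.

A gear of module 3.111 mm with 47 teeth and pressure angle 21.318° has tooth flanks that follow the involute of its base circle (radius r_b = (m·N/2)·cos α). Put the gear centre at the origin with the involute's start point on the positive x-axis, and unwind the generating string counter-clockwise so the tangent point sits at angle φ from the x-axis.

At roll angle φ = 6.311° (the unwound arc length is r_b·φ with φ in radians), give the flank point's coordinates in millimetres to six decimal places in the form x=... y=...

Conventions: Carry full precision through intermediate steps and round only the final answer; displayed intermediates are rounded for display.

x=68.518099 y=0.030302

recognized (one wheel, involute flank): single-mesh tooth geometry, m = 3.111, N = 47
pitch radius r_p = m·N/2 = 3.111·47/2 = 73.108500
base radius r_b = r_p·cos α = 73.108500·cos 21.318° = 68.106202
roll angle φ = 6.311° = 0.11014773 rad
x = r_b·(cos φ + φ·sin φ) = 68.518099
y = r_b·(sin φ − φ·cos φ) = 0.030302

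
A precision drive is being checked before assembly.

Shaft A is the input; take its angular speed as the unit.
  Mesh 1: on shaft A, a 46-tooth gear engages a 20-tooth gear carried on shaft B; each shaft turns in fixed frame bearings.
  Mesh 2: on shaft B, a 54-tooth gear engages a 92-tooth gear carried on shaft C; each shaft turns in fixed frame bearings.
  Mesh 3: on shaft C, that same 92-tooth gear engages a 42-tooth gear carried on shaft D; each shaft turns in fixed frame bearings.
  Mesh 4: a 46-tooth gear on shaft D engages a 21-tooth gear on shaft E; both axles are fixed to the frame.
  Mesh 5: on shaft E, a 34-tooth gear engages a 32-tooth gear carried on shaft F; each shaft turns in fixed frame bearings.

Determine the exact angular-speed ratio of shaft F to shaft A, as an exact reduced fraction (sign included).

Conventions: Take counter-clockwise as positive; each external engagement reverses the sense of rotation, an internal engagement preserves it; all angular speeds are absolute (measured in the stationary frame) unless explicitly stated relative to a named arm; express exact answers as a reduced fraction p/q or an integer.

class = fixed-axis compound train [5 meshes; 5 ratios multiply, 5 sense flips]
mesh 1 [46T→20T]: running ratio 23/10, sense −
mesh 2 [54T→92T]: running ratio 27/20, sense +
mesh 3 [92T→42T]: running ratio 207/70, sense −
mesh 4 [46T→21T]: running ratio 1587/245, sense +
mesh 5 [34T→32T]: running ratio 26979/3920, sense −
ω_out/ω_in = -26979/3920

-26979/3920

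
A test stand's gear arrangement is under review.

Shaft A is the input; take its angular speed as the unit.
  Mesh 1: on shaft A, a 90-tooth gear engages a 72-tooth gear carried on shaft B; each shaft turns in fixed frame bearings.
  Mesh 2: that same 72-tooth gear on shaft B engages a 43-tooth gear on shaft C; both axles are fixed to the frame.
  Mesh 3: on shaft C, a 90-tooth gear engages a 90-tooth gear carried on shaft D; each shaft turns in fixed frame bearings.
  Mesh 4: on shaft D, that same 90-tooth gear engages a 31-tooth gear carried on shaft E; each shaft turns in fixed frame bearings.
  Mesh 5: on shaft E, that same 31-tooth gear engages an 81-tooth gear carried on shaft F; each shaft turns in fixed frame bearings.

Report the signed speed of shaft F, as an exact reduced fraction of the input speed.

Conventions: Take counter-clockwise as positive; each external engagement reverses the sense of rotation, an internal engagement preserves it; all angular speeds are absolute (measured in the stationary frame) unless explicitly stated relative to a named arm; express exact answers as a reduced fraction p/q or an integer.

5-mesh fixed-axis compound train (all bearings frame-fixed)
mesh 1 [90T→72T]: |ω|/ω_in = 1×90/72 = 5/4, sense flips to −
mesh 2 [72T→43T]: |ω|/ω_in = (5/4)×72/43 = 90/43, sense flips to +
mesh 3 [90T→90T]: |ω|/ω_in = (90/43)×90/90 = 90/43, sense flips to −
mesh 4 [90T→31T]: |ω|/ω_in = (90/43)×90/31 = 8100/1333, sense flips to +
mesh 5 [31T→81T]: |ω|/ω_in = (8100/1333)×31/81 = 100/43, sense flips to −
signed output speed (× input speed) = -100/43

-100/43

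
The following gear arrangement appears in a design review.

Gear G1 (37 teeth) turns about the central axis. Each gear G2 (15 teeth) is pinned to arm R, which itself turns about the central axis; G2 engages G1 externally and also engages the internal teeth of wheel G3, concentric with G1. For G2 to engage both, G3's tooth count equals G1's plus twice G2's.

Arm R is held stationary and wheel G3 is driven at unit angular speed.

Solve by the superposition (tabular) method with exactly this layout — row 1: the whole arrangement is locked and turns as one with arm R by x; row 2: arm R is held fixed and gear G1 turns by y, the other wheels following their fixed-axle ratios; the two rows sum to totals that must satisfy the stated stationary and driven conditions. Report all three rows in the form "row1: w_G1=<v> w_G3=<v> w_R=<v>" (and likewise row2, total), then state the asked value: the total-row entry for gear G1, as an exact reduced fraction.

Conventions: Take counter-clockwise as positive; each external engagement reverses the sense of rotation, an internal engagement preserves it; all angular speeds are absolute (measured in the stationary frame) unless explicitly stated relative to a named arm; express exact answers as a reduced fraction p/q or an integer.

row1: w_G1=0 w_G3=0 w_R=0
row2: w_G1=-67/37 w_G3=1 w_R=0
total: w_G1=-67/37 w_G3=1 w_R=0
asked value: -67/37

topology: planetary set — G1 37T / G2 15T / G3 67T, arm = carrier (Willis)
row 1 (train locked, turned with arm): all members turn x
superposition row 2 [arm held]: sun y, ring −(37/67)·y, arm 0
boundary: total ω_arm = x = 0 and total ω_ring = x − (37/67)·y = 1  ⇒  y = -67/37, x = 0
row 2 ring = −(37/67)·(-67/37) = 1
totals (row 1 + row 2): sun 0 + (-67/37) = -67/37, ring 0 + 1 = 1, arm 0 + 0 = 0
asked cell (total, sun) = -67/37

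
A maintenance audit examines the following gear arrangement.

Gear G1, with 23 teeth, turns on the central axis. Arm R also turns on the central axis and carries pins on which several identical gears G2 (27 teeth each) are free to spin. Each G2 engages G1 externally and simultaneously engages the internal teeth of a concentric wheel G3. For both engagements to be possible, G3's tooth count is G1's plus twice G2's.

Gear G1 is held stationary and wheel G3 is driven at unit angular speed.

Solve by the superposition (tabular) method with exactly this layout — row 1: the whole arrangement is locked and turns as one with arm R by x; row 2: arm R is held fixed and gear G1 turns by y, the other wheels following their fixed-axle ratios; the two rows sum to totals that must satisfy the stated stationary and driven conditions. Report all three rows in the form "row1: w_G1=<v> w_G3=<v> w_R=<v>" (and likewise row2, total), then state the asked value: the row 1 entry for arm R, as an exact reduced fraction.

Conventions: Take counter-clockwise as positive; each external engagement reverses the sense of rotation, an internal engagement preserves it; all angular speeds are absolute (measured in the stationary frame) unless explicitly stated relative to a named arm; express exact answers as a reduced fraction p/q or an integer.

row1: w_G1=77/100 w_G3=77/100 w_R=77/100
row2: w_G1=-77/100 w_G3=23/100 w_R=0
total: w_G1=0 w_G3=1 w_R=77/100
asked value: 77/100

topology: planetary set — G1 23T / G2 27T / G3 77T, arm = carrier (Willis)
row 1: whole set turns with the arm by x
superposition row 2 [arm held]: sun y, ring −(23/77)·y, arm 0
boundary: total ω_sun = x + y = 0 and total ω_ring = x − (23/77)·y = 1  ⇒  y = -77/100, x = 77/100
row 2 ring = −(23/77)·(-77/100) = 23/100
totals (row 1 + row 2): sun 77/100 + (-77/100) = 0, ring 77/100 + 23/100 = 1, arm 77/100 + 0 = 77/100
asked cell (row1, arm) = 77/100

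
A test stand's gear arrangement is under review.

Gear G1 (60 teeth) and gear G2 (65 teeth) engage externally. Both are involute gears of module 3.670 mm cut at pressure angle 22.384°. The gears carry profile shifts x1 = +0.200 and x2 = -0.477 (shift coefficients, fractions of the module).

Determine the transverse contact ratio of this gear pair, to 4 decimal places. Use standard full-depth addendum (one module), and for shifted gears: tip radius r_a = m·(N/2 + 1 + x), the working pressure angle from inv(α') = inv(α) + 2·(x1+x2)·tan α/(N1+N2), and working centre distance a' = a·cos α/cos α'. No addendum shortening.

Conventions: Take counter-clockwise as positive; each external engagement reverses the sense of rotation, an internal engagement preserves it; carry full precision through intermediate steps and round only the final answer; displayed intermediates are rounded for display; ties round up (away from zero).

1.6933

recognized (one external pair, fixed centres): single-mesh tooth geometry, m = 3.670, N1 = 60, N2 = 65
base radii: r_b1 = 101.804231, r_b2 = 110.287916
tip radii: r_a1 = 114.504000, r_a2 = 121.194410
inv(α') = inv(22.384°) + 2·(+0.200-0.477)·tan α/(60+65) = 0.01934381  ⇒  α' = 21.74762°
a' = a·cos α / cos α' = 229.3750·cos 22.384°/cos 21.74762° = 228.344579
action lengths: √(r_a1²−r_b1²) = 52.412447, √(r_a2²−r_b2²) = 50.246000
base pitch p_b = π·m·cos α = 10.660914
CR = (52.412447 + 50.246000 − 228.344579·sin 21.74762°)/10.660914 = 1.693334
contact ratio ≈ 1.6933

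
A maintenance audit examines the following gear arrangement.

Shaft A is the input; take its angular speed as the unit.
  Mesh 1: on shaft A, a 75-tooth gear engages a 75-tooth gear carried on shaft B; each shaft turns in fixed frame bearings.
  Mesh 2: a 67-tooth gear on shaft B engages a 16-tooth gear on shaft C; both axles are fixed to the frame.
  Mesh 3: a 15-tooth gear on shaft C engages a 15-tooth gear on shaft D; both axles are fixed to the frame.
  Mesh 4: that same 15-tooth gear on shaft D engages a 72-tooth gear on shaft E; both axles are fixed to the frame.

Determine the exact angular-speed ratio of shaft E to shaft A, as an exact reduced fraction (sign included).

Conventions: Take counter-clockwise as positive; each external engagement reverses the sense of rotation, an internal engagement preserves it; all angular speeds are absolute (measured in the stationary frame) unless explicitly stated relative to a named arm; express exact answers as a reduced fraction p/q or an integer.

class = fixed-axis compound train [4 meshes; 4 ratios multiply, 4 sense flips]
mesh 1 [75T→75T]: running ratio 1, sense −
mesh 2 [67T→16T]: running ratio 67/16, sense +
mesh 3 [15T→15T]: running ratio 67/16, sense −
mesh 4 [15T→72T]: running ratio 335/384, sense +
ω_out/ω_in = 335/384

335/384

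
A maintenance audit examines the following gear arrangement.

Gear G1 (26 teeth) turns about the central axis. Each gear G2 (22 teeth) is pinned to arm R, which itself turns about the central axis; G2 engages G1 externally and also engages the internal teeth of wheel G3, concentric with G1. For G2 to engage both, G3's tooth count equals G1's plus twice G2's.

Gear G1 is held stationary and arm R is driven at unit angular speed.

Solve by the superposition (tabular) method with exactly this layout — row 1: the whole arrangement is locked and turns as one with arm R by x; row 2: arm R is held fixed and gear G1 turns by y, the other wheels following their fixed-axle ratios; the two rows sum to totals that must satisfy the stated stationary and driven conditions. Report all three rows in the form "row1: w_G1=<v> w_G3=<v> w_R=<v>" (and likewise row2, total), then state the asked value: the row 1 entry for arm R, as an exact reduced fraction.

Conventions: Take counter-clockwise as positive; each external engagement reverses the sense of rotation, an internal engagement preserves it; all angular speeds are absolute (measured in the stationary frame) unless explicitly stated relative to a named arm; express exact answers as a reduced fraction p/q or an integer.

topology: planetary set — G1 26T / G2 22T / G3 70T, arm = carrier (Willis)
row 1: whole set turns with the arm by x
superposition row 2 [arm held]: sun y, ring −(26/70)·y, arm 0
boundary: total ω_sun = x + y = 0 and total ω_arm = x = 1  ⇒  y = -1, x = 1
row 2 ring = −(26/70)·(-1) = 13/35
totals (row 1 + row 2): sun 1 + (-1) = 0, ring 1 + 13/35 = 48/35, arm 1 + 0 = 1
asked cell (row1, arm) = 1

row1: w_G1=1 w_G3=1 w_R=1
row2: w_G1=-1 w_G3=13/35 w_R=0
total: w_G1=0 w_G3=48/35 w_R=1
asked value: 1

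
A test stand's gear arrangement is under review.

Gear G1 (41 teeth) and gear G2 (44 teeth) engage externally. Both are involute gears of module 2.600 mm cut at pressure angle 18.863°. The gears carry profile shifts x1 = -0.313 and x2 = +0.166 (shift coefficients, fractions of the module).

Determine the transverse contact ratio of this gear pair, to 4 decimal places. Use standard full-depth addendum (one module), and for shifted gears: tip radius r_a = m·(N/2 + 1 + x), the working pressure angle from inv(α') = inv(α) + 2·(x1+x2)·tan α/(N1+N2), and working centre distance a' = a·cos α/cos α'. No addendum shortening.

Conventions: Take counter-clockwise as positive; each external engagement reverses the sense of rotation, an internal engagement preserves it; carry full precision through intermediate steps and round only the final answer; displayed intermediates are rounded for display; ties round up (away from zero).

1.8193

class = single-mesh tooth geometry [involute pair 41T × 44T, m = 2.600]
base radii: r_b1 = 50.437488, r_b2 = 54.128036
tip radii: r_a1 = 55.086200, r_a2 = 60.231600
inv(α') = inv(18.863°) + 2·(-0.313+0.166)·tan α/(41+44) = 0.01125203  ⇒  α' = 18.26268°
a' = a·cos α / cos α' = 110.5000·cos 18.863°/cos 18.26268° = 110.111880
action lengths: √(r_a1²−r_b1²) = 22.148346, √(r_a2²−r_b2²) = 26.419715
base pitch p_b = π·m·cos α = 7.729465
CR = (22.148346 + 26.419715 − 110.111880·sin 18.26268°)/7.729465 = 1.819255
contact ratio ≈ 1.8193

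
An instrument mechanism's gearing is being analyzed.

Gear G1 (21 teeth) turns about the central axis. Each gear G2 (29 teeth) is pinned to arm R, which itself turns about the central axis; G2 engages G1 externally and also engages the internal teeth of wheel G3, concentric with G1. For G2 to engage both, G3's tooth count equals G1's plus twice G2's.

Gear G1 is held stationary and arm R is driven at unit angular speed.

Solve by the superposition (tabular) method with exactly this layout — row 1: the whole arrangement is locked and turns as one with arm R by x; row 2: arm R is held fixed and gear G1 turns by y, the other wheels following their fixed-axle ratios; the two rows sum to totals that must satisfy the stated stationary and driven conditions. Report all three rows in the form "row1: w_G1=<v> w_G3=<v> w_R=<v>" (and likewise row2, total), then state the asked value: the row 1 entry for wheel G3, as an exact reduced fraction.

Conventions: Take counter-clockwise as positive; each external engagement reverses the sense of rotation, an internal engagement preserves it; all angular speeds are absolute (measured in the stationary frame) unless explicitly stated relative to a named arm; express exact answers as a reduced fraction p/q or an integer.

row1: w_G1=1 w_G3=1 w_R=1
row2: w_G1=-1 w_G3=21/79 w_R=0
total: w_G1=0 w_G3=100/79 w_R=1
asked value: 1

topology: planetary set — G1 21T / G2 29T / G3 79T, arm = carrier (Willis)
superposition row 1 [locked train]: every member turns x
row 2 (arm held, sun turns y): ω_ring = −(21/79)·y, ω_arm = 0
boundary: total ω_sun = x + y = 0 and total ω_arm = x = 1  ⇒  y = -1, x = 1
row 2 ring = −(21/79)·(-1) = 21/79
totals (row 1 + row 2): sun 1 + (-1) = 0, ring 1 + 21/79 = 100/79, arm 1 + 0 = 1
asked cell (row1, ring) = 1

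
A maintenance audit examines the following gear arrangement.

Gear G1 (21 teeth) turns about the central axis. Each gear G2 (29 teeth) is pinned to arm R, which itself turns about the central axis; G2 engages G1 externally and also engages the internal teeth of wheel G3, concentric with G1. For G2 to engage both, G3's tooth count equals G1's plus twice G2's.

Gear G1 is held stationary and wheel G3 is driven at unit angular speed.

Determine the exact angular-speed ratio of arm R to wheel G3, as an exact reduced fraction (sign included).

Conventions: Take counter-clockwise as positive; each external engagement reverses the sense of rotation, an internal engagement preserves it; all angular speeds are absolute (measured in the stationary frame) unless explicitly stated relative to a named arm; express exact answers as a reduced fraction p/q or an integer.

planetary set (21T centre, 29T on arm, 79T internal) — Willis relation
ring teeth: 21 + 2·29 = 79
21(ω_sun−ω_arm) = −79(ω_ring−ω_arm),  ω_sun = 0, ω_ring = 1
21(0−ω_arm) = −79(1−ω_arm)  ⇒  100·ω_arm = 79  ⇒  ω_arm = 79/100
ω_out/ω_in = 79/100

79/100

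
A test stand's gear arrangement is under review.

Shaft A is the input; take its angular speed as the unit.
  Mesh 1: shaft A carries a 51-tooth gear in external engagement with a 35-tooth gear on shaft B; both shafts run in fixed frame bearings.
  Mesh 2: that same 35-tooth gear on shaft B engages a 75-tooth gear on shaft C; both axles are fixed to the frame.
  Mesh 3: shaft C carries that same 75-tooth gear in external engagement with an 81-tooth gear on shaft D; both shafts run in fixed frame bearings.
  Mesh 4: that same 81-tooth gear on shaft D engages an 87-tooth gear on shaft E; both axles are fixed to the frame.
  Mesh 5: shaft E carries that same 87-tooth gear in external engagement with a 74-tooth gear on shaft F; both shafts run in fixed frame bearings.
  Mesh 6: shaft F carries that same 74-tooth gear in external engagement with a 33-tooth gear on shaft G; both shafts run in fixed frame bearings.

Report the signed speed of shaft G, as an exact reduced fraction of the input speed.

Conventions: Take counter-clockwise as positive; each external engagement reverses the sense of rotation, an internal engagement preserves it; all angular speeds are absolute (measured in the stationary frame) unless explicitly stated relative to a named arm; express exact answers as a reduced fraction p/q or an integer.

6-mesh fixed-axis compound train (all bearings frame-fixed)
mesh 1 [51T→35T]: |ω|/ω_in = 1×51/35 = 51/35, sense flips to −
mesh 2 [35T→75T]: |ω|/ω_in = (51/35)×35/75 = 17/25, sense flips to +
mesh 3 [75T→81T]: |ω|/ω_in = (17/25)×75/81 = 17/27, sense flips to −
mesh 4 [81T→87T]: |ω|/ω_in = (17/27)×81/87 = 17/29, sense flips to +
mesh 5 [87T→74T]: |ω|/ω_in = (17/29)×87/74 = 51/74, sense flips to −
mesh 6 [74T→33T]: |ω|/ω_in = (51/74)×74/33 = 17/11, sense flips to +
signed output speed (× input speed) = 17/11

17/11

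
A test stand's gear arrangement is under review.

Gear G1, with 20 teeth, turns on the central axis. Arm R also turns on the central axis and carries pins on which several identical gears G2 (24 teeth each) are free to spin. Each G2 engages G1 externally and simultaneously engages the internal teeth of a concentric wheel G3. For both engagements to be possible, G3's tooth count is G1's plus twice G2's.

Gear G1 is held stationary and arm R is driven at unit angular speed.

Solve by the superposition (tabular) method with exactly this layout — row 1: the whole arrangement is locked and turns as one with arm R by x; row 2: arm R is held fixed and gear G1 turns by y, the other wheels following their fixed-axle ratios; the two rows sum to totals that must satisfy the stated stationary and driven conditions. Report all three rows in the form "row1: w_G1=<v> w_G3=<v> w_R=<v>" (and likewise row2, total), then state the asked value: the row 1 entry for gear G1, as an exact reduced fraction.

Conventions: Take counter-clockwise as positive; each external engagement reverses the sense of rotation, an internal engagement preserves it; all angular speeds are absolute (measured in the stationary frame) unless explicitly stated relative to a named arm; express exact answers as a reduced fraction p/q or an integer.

row1: w_G1=1 w_G3=1 w_R=1
row2: w_G1=-1 w_G3=5/17 w_R=0
total: w_G1=0 w_G3=22/17 w_R=1
asked value: 1

topology: planetary set — G1 20T / G2 24T / G3 68T, arm = carrier (Willis)
row 1 (train locked, turned with arm): all members turn x
row 2 — arm fixed, fixed-axis ratios: sun y, ring −(20/68)·y, arm 0
boundary: total ω_sun = x + y = 0 and total ω_arm = x = 1  ⇒  y = -1, x = 1
row 2 ring = −(20/68)·(-1) = 5/17
totals (row 1 + row 2): sun 1 + (-1) = 0, ring 1 + 5/17 = 22/17, arm 1 + 0 = 1
asked cell (row1, sun) = 1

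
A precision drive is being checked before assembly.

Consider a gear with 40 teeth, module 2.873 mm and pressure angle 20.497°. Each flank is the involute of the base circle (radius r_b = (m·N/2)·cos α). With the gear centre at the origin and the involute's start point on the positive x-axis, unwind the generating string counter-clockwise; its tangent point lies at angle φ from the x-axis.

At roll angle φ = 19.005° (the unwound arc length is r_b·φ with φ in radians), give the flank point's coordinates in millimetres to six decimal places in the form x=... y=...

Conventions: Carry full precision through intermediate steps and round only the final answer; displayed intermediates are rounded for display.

x=56.702181 y=0.647575

class = single-mesh tooth geometry [base-circle involute, m = 2.873, 40T]
pitch radius r_p = m·N/2 = 2.873·40/2 = 57.460000
base radius r_b = r_p·cos α = 57.460000·cos 20.497° = 53.822238
roll angle φ = 19.005° = 0.33169982 rad
x = r_b·(cos φ + φ·sin φ) = 56.702181
y = r_b·(sin φ − φ·cos φ) = 0.647575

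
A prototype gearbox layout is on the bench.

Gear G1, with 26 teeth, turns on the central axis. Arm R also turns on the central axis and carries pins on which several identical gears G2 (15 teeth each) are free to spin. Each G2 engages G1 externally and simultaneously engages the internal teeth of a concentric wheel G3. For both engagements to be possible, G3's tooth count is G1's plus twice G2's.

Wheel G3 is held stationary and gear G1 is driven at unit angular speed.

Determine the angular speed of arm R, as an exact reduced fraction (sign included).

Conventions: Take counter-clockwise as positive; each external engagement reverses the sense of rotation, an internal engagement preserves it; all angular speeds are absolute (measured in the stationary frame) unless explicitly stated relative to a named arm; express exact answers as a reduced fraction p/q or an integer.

planetary set (26T centre, 15T on arm, 56T internal) — Willis relation
ring teeth: 26 + 2·15 = 56
26(ω_sun−ω_arm) = −56(ω_ring−ω_arm),  ω_ring = 0, ω_sun = 1
26(1−ω_arm) = −56(0−ω_arm)  ⇒  82·ω_arm = 26  ⇒  ω_arm = 13/41
exact speed ratio = 13/41

13/41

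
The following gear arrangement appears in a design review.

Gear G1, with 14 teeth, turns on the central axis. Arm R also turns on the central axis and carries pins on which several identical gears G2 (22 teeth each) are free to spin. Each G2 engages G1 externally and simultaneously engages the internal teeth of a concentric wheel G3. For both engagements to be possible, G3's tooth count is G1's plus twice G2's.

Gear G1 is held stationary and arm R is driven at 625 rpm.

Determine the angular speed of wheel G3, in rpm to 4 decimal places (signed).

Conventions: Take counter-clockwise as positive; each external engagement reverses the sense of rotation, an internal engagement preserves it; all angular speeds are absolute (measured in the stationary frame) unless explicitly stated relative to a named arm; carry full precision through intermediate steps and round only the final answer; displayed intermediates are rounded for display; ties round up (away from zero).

planetary set (14T centre, 22T on arm, 58T internal) — Willis relation
normalise by the input: solve with ω_arm = 1, then scale by 625 rpm
ring teeth: 14 + 2·22 = 58
14(ω_sun−ω_arm) = −58(ω_ring−ω_arm),  ω_sun = 0, ω_arm = 1
ω_ring = 1 − (14/58)(0−1) = 36/29
scale: ω_ring = 36/29 × 625 rpm = +775.8621 rpm

+775.8621 rpm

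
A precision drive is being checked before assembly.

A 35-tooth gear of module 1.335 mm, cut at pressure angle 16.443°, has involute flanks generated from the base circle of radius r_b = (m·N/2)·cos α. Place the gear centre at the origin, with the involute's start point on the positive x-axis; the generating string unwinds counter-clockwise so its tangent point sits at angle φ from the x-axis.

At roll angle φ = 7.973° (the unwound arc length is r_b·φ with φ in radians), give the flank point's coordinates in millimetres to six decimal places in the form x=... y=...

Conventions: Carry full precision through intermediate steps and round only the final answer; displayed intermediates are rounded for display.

single-mesh involute tooth geometry (35T wheel at module 1.335)
pitch radius r_p = m·N/2 = 1.335·35/2 = 23.362500
base radius r_b = r_p·cos α = 23.362500·cos 16.443° = 22.407016
roll angle φ = 7.973° = 0.13915510 rad
x = r_b·(cos φ + φ·sin φ) = 22.622913
y = r_b·(sin φ − φ·cos φ) = 0.020087

x=22.622913 y=0.020087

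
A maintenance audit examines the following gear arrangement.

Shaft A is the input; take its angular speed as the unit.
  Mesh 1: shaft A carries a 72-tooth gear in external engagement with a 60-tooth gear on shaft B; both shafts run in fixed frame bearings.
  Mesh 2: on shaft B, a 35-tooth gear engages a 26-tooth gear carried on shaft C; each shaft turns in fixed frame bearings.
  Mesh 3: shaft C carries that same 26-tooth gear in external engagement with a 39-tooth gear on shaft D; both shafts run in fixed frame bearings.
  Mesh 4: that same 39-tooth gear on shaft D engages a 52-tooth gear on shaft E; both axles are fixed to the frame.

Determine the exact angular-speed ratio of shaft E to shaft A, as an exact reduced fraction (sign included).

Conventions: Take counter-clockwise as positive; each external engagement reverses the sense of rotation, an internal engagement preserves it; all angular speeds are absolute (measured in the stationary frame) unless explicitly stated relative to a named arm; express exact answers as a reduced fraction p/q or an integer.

class = fixed-axis compound train [4 meshes; 4 ratios multiply, 4 sense flips]
mesh 1 [72T→60T]: running ratio 6/5, sense −
mesh 2 [35T→26T]: running ratio 21/13, sense +
mesh 3 [26T→39T]: running ratio 14/13, sense −
mesh 4 [39T→52T]: running ratio 21/26, sense +
ω_out/ω_in = 21/26

21/26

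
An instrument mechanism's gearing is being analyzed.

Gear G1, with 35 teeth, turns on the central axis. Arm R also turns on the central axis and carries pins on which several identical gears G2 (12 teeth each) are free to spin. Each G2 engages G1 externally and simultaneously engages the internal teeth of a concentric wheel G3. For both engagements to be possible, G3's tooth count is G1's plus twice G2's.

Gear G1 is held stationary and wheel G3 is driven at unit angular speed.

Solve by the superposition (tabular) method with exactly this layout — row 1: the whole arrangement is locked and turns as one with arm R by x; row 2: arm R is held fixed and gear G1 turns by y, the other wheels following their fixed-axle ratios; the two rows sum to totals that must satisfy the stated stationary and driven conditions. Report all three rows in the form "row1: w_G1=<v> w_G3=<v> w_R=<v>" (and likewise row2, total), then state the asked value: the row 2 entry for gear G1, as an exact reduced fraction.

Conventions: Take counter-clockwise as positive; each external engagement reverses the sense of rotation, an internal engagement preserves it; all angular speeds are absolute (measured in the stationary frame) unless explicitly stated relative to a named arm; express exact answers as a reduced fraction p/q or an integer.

planetary set (35T centre, 12T on arm, 59T internal) — Willis relation
superposition row 1 [locked train]: every member turns x
row 2 — arm fixed, fixed-axis ratios: sun y, ring −(35/59)·y, arm 0
boundary: total ω_sun = x + y = 0 and total ω_ring = x − (35/59)·y = 1  ⇒  y = -59/94, x = 59/94
row 2 ring = −(35/59)·(-59/94) = 35/94
totals (row 1 + row 2): sun 59/94 + (-59/94) = 0, ring 59/94 + 35/94 = 1, arm 59/94 + 0 = 59/94
asked cell (row2, sun) = -59/94

row1: w_G1=59/94 w_G3=59/94 w_R=59/94
row2: w_G1=-59/94 w_G3=35/94 w_R=0
total: w_G1=0 w_G3=1 w_R=59/94
asked value: -59/94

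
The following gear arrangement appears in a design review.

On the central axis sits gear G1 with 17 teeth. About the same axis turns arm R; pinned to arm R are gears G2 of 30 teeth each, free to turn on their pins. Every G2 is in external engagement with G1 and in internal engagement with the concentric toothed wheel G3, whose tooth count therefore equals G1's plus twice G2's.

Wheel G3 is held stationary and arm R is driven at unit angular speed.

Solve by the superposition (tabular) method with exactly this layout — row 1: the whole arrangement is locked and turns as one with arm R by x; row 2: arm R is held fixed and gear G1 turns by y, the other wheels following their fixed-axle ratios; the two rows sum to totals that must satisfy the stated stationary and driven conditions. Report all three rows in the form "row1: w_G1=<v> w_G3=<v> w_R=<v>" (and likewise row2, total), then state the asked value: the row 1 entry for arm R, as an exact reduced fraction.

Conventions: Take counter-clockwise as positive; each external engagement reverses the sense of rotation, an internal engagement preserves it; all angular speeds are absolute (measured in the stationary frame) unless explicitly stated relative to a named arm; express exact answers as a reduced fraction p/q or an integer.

row1: w_G1=1 w_G3=1 w_R=1
row2: w_G1=77/17 w_G3=-1 w_R=0
total: w_G1=94/17 w_G3=0 w_R=1
asked value: 1

planetary set (17T centre, 30T on arm, 77T internal) — Willis relation
row 1 — lock + rotate with arm: ω_sun = ω_ring = ω_arm = x
row 2 — arm fixed, fixed-axis ratios: sun y, ring −(17/77)·y, arm 0
boundary: total ω_ring = x − (17/77)·y = 0 and total ω_arm = x = 1  ⇒  y = 77/17, x = 1
row 2 ring = −(17/77)·77/17 = -1
totals (row 1 + row 2): sun 1 + 77/17 = 94/17, ring 1 + (-1) = 0, arm 1 + 0 = 1
asked cell (row1, arm) = 1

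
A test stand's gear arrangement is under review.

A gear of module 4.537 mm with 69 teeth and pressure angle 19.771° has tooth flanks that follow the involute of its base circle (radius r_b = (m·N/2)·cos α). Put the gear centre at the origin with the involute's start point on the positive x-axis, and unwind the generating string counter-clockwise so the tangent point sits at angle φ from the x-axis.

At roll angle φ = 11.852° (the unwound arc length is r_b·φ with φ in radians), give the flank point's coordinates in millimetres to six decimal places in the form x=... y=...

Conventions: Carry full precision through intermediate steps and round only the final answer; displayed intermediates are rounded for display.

x=150.417403 y=0.432741

recognized (one wheel, involute flank): single-mesh tooth geometry, m = 4.537, N = 69
pitch radius r_p = m·N/2 = 4.537·69/2 = 156.526500
base radius r_b = r_p·cos α = 156.526500·cos 19.771° = 147.299591
roll angle φ = 11.852° = 0.20685642 rad
x = r_b·(cos φ + φ·sin φ) = 150.417403
y = r_b·(sin φ − φ·cos φ) = 0.432741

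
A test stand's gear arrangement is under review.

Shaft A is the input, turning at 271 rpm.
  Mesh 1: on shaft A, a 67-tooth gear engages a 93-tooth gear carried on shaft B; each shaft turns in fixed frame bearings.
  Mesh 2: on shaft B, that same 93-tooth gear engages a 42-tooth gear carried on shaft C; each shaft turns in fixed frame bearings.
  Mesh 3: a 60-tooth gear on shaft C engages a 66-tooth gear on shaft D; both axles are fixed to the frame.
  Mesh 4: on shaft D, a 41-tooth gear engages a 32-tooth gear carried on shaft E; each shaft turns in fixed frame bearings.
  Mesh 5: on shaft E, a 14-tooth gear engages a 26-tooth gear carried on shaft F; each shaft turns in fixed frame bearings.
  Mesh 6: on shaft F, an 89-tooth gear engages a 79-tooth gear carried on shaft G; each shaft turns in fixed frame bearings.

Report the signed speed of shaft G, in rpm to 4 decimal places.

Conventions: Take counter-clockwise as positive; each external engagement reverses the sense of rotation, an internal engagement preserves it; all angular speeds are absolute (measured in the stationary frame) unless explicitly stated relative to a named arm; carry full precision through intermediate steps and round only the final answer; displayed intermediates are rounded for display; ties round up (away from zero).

recognized (7 fixed axles, 6 meshes): fixed-axis compound train
mesh 1 [67T→93T]: ω = 271.0000×67/93 = 195.2366 rpm, sense flips to −
mesh 2 [93T→42T]: ω = 195.2366×93/42 = 432.3095 rpm, sense flips to +
mesh 3 [60T→66T]: ω = 432.3095×60/66 = 393.0087 rpm, sense flips to −
mesh 4 [41T→32T]: ω = 393.0087×41/32 = 503.5423 rpm, sense flips to +
mesh 5 [14T→26T]: ω = 503.5423×14/26 = 271.1382 rpm, sense flips to −
mesh 6 [89T→79T]: ω = 271.1382×89/79 = 305.4595 rpm, sense flips to +
signed output speed = +305.4595 rpm

+305.4595 rpm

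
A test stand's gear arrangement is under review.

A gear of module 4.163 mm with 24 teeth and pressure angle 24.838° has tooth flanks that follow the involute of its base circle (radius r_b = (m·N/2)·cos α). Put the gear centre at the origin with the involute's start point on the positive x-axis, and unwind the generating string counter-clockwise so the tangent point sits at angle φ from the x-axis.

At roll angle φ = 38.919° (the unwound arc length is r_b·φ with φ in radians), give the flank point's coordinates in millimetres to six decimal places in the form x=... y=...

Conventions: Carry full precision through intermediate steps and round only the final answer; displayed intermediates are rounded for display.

x=54.617973 y=4.521239

class = single-mesh tooth geometry [base-circle involute, m = 4.163, 24T]
pitch radius r_p = m·N/2 = 4.163·24/2 = 49.956000
base radius r_b = r_p·cos α = 49.956000·cos 24.838° = 45.335024
roll angle φ = 38.919° = 0.67926469 rad
x = r_b·(cos φ + φ·sin φ) = 54.617973
y = r_b·(sin φ − φ·cos φ) = 4.521239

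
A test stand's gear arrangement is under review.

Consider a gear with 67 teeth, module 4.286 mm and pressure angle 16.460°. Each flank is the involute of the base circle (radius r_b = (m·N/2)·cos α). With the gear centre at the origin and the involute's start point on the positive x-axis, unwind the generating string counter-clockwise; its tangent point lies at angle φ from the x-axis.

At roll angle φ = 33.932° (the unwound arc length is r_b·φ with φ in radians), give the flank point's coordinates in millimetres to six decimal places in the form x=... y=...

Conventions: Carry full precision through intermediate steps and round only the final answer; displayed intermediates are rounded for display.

recognized (one wheel, involute flank): single-mesh tooth geometry, m = 4.286, N = 67
pitch radius r_p = m·N/2 = 4.286·67/2 = 143.581000
base radius r_b = r_p·cos α = 143.581000·cos 16.460° = 137.696732
roll angle φ = 33.932° = 0.59222512 rad
x = r_b·(cos φ + φ·sin φ) = 159.767563
y = r_b·(sin φ − φ·cos φ) = 9.203514

x=159.767563 y=9.203514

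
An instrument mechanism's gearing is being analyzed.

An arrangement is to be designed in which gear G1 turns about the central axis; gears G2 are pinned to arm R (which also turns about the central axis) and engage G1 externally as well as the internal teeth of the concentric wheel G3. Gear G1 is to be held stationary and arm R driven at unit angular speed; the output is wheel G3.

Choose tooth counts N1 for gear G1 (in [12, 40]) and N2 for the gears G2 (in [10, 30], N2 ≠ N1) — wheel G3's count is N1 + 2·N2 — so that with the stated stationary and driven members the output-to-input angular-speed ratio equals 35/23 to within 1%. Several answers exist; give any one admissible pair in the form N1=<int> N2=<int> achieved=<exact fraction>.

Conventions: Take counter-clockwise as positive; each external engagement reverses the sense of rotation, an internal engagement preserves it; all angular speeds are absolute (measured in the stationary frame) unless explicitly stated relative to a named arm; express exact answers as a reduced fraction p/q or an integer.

planetary set to be sized for 35/23 (Willis relation)
Willis with ω_sun = 0: ω_ring/ω_arm = (N1+N3)/N3; set equal to 35/23  ⇒  N3/N1 = 1/(35/23 − 1) = 23/12
N3 = N1 + 2·N2  ⇒  N2/N1 = (N3/N1 − 1)/2 = (23/12 − 1)/2 = 11/24
smallest multiple with N1 ≥ 12 and N2 ≥ 10: k = 1  ⇒  N1 = 1·24 = 24, N2 = 1·11 = 11 (N1 ≤ 40, N2 ≤ 30, N2 ≠ N1 ✓), N3 = 24 + 2·11 = 46
check: (N1+N3)/N3 with N1 = 24, N3 = 46 gives 35/23; |achieved − target| = 0 ≤ 7/460 ✓

N1=24 N2=11 achieved=35/23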